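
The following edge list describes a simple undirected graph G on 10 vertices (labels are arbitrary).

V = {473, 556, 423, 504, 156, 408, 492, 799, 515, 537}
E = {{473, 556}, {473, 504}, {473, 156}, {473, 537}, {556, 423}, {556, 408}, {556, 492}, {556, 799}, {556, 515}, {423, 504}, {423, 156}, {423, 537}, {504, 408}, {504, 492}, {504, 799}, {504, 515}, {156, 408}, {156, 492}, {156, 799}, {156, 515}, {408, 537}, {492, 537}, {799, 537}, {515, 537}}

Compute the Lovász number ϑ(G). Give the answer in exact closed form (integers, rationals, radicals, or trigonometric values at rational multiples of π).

6

Vertex 515 has 4 neighbors: 556, 504, 156, 537.
Vertex 556 has 6 neighbors: 473, 423, 408, 492, 799, 515.
N(473) = {556, 504, 156, 537}, |N(473)| = 4.
deg(492) = 4; N(492) = {556, 504, 156, 537}.
2 parts of sizes [6, 4]; α(G) = 6 = ϑ (perfect).
ϑ(G) ≈ 6.000000000.
Lovász sandwich 6 ≤ 6 ≤ 6: collapsed.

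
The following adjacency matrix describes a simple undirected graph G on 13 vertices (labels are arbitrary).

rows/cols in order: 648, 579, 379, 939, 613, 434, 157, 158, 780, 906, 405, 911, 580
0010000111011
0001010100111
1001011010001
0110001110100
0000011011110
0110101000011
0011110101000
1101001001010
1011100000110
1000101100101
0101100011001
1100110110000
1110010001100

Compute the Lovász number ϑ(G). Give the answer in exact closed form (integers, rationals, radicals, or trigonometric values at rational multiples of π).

deg(379) = 6; N(379) = {648, 939, 434, 157, 780, 580}.
Vertex 158 has 6 neighbors: 648, 579, 939, 157, 906, 911.
N(405) = {579, 939, 613, 780, 906, 580}, |N(405)| = 6.
N(613) = {434, 157, 780, 906, 405, 911}, |N(613)| = 6.
6-regular, N=13; strongly regular (13,6,2,3).
The 3 distinct eigenvalues: [6.0, 1.303, -2.303].
−13·(-sqrt(13)/2 - 1/2) / ((6)−(-sqrt(13)/2 - 1/2)) = sqrt(13) = ϑ(G).
≈ 3.605551275 (to 9 d.p.).

sqrt(13)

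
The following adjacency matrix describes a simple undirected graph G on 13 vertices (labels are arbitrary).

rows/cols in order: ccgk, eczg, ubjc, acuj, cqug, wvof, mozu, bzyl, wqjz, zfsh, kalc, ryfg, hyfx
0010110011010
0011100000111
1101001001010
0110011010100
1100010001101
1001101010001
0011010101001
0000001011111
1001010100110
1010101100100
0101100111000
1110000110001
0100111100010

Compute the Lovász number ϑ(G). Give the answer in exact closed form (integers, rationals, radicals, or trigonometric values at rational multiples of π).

Vertex cqug has 6 neighbors: ccgk, eczg, wvof, zfsh, kalc, hyfx.
N(bzyl) = {mozu, wqjz, zfsh, kalc, ryfg, hyfx}, |N(bzyl)| = 6.
deg(kalc) = 6; N(kalc) = {eczg, acuj, cqug, bzyl, wqjz, zfsh}.
deg(ccgk) = 6; N(ccgk) = {ubjc, cqug, wvof, wqjz, zfsh, ryfg}.
Regular of degree 6 on 13 vertices: Paley(13): SR with (k,λ,μ)=(6,2,3).
The 3 distinct eigenvalues: [6.0, 1.30278, -2.30278].
ϑ = −N·λ_min/(λ_max−λ_min) = −13·(-sqrt(13)/2 - 1/2)/(6−(-sqrt(13)/2 - 1/2)) = sqrt(13).
= 3.605551… (decimal).

sqrt(13)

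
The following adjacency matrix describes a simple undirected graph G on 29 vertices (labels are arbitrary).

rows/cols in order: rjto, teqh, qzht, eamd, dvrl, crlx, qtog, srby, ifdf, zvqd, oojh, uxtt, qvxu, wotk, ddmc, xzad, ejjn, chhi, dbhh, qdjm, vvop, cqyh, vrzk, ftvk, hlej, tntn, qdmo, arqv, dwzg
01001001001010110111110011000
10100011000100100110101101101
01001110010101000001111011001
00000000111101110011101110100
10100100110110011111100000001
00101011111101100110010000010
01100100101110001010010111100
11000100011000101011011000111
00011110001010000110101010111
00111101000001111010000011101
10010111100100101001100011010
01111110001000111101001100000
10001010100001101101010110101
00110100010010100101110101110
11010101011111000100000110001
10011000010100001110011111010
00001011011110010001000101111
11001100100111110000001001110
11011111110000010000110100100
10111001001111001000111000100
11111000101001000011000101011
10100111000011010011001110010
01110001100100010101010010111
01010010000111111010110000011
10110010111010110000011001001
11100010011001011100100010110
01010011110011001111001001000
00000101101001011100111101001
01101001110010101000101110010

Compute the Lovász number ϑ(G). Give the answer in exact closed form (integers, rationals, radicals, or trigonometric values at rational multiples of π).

sqrt(29)

N(dbhh) = {rjto, teqh, eamd, dvrl, crlx, qtog, srby, ifdf, zvqd, xzad, vvop, cqyh, ftvk, qdmo}, |N(dbhh)| = 14.
deg(rjto) = 14; N(rjto) = {teqh, dvrl, srby, oojh, qvxu, ddmc, xzad, chhi, dbhh, qdjm, vvop, cqyh, hlej, tntn}.
N(crlx) = {qzht, dvrl, qtog, srby, ifdf, zvqd, oojh, uxtt, wotk, ddmc, chhi, dbhh, cqyh, arqv}, |N(crlx)| = 14.
deg(tntn) = 14; N(tntn) = {rjto, teqh, qzht, qtog, zvqd, oojh, wotk, xzad, ejjn, chhi, vvop, hlej, qdmo, arqv}.
29-vertex 14-regular graph: Paley(29): SR with (k,λ,μ)=(14,6,7).
Distinct eigenvalues (to 6 d.p.): [14.0, 2.192582, -3.192582].
λ_max=14, λ_min=-sqrt(29)/2 - 1/2; ϑ = −29·λ_min/(λ_max−λ_min) = sqrt(29).
= 5.38516… (decimal).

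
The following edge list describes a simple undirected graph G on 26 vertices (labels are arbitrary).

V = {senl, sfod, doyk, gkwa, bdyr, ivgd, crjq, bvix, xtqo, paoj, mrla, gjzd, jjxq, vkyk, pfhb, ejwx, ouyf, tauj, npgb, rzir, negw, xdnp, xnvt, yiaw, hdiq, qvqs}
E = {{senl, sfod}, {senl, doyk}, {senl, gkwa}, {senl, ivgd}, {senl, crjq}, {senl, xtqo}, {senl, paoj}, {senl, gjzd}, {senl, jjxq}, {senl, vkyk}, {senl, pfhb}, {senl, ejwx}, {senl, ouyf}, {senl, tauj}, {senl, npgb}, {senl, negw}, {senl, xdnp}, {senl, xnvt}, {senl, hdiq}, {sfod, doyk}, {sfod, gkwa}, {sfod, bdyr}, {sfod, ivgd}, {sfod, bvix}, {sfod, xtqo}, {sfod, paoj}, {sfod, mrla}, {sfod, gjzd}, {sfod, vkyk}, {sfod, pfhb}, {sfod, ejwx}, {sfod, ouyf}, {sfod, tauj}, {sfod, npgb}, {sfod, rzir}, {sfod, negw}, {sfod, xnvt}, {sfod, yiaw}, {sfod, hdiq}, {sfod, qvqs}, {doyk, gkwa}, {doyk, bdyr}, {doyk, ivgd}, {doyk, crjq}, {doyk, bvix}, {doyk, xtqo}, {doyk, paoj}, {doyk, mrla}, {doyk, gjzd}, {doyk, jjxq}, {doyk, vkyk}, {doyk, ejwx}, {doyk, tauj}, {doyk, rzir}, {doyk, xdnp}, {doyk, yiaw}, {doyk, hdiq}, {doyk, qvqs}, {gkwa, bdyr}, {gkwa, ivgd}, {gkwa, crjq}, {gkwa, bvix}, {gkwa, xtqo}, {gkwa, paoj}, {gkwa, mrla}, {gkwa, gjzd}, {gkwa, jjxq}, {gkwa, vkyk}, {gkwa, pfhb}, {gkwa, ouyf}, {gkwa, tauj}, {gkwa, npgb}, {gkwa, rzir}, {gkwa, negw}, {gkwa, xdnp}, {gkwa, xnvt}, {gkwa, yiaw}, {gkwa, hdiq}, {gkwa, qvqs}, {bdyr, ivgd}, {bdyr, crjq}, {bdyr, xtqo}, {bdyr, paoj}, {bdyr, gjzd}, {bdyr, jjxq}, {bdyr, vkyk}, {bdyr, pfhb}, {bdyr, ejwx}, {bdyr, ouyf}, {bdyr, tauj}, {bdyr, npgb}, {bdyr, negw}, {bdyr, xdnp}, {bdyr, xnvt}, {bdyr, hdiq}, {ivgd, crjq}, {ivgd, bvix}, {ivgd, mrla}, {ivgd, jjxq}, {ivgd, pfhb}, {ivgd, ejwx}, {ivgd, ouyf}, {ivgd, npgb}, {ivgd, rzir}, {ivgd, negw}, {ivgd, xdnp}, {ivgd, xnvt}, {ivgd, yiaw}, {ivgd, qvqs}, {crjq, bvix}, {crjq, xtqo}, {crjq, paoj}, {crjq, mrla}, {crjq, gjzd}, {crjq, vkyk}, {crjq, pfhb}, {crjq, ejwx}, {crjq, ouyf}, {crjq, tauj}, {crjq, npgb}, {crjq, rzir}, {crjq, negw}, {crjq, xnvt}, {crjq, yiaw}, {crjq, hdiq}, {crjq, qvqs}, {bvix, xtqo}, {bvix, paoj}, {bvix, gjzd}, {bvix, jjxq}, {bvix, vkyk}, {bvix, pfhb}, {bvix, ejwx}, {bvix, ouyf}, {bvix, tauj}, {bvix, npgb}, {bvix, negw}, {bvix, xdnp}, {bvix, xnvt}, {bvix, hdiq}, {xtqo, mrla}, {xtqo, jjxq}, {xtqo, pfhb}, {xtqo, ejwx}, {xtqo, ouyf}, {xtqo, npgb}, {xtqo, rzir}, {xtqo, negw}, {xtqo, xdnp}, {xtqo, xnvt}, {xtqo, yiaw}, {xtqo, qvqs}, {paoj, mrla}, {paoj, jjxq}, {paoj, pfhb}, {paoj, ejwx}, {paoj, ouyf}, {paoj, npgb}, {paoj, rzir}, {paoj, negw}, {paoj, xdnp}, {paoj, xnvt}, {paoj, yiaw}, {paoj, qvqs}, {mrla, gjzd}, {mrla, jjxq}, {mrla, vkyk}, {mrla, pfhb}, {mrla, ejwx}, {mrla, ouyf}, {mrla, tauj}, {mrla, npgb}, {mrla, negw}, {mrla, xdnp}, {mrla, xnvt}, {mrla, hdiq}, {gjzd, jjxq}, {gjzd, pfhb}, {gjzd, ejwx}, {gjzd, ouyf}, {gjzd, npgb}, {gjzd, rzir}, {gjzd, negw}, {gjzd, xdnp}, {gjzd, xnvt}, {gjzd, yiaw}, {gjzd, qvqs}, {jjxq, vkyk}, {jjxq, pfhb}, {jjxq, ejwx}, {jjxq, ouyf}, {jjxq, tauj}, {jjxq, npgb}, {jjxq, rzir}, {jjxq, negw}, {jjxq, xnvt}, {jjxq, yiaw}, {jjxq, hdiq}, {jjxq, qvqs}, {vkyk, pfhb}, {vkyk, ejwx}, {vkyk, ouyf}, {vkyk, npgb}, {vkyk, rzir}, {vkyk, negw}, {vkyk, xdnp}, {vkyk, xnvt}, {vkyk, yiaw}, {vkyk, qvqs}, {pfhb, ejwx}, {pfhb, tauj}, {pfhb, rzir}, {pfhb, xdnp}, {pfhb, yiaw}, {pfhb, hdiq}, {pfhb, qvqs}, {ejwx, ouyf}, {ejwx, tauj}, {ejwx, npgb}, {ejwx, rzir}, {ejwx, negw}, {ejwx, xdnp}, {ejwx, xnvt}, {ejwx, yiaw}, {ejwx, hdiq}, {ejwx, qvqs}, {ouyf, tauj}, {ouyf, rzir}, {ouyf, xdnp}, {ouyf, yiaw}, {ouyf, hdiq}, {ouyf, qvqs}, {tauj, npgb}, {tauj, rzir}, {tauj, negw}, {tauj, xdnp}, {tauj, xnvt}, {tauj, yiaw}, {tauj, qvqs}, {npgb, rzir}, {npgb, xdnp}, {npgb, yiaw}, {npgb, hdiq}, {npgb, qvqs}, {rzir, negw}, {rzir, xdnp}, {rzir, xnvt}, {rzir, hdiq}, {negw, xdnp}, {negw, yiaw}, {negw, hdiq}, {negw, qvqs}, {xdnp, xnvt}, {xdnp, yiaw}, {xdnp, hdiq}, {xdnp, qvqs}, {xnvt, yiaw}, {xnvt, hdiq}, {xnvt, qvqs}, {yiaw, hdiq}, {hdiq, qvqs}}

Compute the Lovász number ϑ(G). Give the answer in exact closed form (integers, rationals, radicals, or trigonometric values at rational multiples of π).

N(negw) = {senl, sfod, gkwa, bdyr, ivgd, crjq, bvix, xtqo, paoj, mrla, gjzd, jjxq, vkyk, ejwx, tauj, rzir, xdnp, yiaw, hdiq, qvqs}, |N(negw)| = 20.
Vertex ouyf has 20 neighbors: senl, sfod, gkwa, bdyr, ivgd, crjq, bvix, xtqo, paoj, mrla, gjzd, jjxq, vkyk, ejwx, tauj, rzir, xdnp, yiaw, hdiq, qvqs.
Vertex yiaw has 19 neighbors: sfod, doyk, gkwa, ivgd, crjq, xtqo, paoj, gjzd, jjxq, vkyk, pfhb, ejwx, ouyf, tauj, npgb, negw, xdnp, xnvt, hdiq.
N(xdnp) = {senl, doyk, gkwa, bdyr, ivgd, bvix, xtqo, paoj, mrla, gjzd, vkyk, pfhb, ejwx, ouyf, tauj, npgb, rzir, negw, xnvt, yiaw, hdiq, qvqs}, |N(xdnp)| = 22.
Complete 5-partite, parts [7, 7, 6, 4, 2]: perfect, ϑ = α = 7.
Numerically 7.00000000.
7 ≤ 7 ≤ 7: collapsed.

7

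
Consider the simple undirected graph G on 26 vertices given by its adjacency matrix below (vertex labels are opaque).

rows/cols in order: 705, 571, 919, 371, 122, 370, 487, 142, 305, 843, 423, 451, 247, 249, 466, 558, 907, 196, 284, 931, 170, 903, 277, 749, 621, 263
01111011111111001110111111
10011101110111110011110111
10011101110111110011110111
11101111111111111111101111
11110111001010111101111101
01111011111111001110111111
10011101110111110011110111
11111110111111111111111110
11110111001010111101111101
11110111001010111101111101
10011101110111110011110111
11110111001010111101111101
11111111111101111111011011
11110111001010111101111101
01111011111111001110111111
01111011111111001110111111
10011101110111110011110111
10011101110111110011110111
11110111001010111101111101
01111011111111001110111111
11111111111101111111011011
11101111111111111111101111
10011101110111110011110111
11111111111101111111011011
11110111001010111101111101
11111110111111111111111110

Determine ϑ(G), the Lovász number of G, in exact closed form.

7

N(284) = {705, 571, 919, 371, 370, 487, 142, 423, 247, 466, 558, 907, 196, 931, 170, 903, 277, 749, 263}, |N(284)| = 19.
Vertex 451 has 19 neighbors: 705, 571, 919, 371, 370, 487, 142, 423, 247, 466, 558, 907, 196, 931, 170, 903, 277, 749, 263.
N(843) = {705, 571, 919, 371, 370, 487, 142, 423, 247, 466, 558, 907, 196, 931, 170, 903, 277, 749, 263}, |N(843)| = 19.
Vertex 263 has 24 neighbors: 705, 571, 919, 371, 122, 370, 487, 305, 843, 423, 451, 247, 249, 466, 558, 907, 196, 284, 931, 170, 903, 277, 749, 621.
Complete 6-partite, parts [7, 7, 5, 3, 2, 2]: perfect, ϑ = α = 7.
ϑ(G) ≈ 7.0000000.
Lovász sandwich 7 ≤ 7 ≤ 7: collapsed.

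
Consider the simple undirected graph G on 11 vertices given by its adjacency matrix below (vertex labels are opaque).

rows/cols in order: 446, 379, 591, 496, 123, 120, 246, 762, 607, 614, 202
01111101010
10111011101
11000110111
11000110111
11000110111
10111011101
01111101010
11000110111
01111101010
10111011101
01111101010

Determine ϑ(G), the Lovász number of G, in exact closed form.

Vertex 591 has 7 neighbors: 446, 379, 120, 246, 607, 614, 202.
deg(202) = 7; N(202) = {379, 591, 496, 123, 120, 762, 614}.
deg(379) = 8; N(379) = {446, 591, 496, 123, 246, 762, 607, 202}.
deg(120) = 8; N(120) = {446, 591, 496, 123, 246, 762, 607, 202}.
3 parts of sizes [4, 4, 3]; α(G) = 4 = ϑ (perfect).
≈ 4.0000000 (to 7 d.p.).
Check 4 ≤ 4 ≤ 4: collapsed.

4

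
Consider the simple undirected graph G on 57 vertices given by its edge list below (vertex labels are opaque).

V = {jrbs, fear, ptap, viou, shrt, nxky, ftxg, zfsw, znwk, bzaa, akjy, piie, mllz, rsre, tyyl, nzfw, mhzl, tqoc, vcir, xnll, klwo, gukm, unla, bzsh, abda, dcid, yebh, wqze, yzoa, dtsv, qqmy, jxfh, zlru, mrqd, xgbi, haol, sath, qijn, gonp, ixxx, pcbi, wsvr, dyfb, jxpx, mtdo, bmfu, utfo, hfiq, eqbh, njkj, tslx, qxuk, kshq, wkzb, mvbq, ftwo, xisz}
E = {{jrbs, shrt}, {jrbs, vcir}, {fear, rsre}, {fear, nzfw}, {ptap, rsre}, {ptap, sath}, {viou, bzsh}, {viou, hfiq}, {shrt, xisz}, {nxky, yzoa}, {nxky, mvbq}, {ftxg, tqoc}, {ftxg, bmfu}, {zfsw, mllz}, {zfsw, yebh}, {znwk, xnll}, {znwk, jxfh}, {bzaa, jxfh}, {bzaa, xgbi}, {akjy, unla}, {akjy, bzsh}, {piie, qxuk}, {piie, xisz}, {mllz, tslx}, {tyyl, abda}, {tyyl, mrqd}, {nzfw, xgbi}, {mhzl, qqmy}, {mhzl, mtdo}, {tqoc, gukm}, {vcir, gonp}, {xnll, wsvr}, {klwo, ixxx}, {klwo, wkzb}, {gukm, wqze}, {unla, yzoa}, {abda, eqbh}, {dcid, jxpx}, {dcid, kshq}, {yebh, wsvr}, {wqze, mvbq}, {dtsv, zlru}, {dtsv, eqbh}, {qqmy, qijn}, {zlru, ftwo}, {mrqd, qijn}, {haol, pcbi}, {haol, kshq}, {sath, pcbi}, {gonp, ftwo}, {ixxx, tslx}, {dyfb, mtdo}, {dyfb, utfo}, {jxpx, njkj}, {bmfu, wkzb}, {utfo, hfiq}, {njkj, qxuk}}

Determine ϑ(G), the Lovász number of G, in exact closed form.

57*cos(pi/57)/(cos(pi/57) + 1)

N(qqmy) = {mhzl, qijn}, |N(qqmy)| = 2.
deg(yebh) = 2; N(yebh) = {zfsw, wsvr}.
N(shrt) = {jrbs, xisz}, |N(shrt)| = 2.
N(akjy) = {unla, bzsh}, |N(akjy)| = 2.
G on 57 vertices is 2-regular; this is C_{57}, the 57-cycle.
Distinct eigenvalues (to 3 d.p.): [2.0, 1.988, 1.952, 1.892, 1.809, 1.704, 1.578, 1.434, 1.271, 1.094, 0.903, 0.701, 0.491, 0.275, 0.055, -0.165, -0.383, -0.597, -0.803, -1.0, -1.184, -1.355, -1.508, -1.644, -1.759, -1.853, -1.925, -1.973, -1.997].
λ_max=2, λ_min=-2*cos(pi/57); ϑ = −57·λ_min/(λ_max−λ_min) = 57*cos(pi/57)/(cos(pi/57) + 1).
≈ 28.478345168 (to 9 d.p.).
Check 28 ≤ 57*cos(pi/57)/(cos(pi/57) + 1) ≤ 29: both strict.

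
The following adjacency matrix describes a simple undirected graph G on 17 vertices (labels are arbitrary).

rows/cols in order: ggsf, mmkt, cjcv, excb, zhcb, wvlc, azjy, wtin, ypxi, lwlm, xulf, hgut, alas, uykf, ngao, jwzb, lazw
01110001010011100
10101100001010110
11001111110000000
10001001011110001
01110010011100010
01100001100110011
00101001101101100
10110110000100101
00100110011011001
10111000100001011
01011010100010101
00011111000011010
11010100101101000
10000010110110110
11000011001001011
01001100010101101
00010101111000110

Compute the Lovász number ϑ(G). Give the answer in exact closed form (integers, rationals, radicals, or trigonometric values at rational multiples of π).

deg(alas) = 8; N(alas) = {ggsf, mmkt, excb, wvlc, ypxi, xulf, hgut, uykf}.
deg(cjcv) = 8; N(cjcv) = {ggsf, mmkt, zhcb, wvlc, azjy, wtin, ypxi, lwlm}.
deg(ggsf) = 8; N(ggsf) = {mmkt, cjcv, excb, wtin, lwlm, alas, uykf, ngao}.
Vertex excb has 8 neighbors: ggsf, zhcb, wtin, lwlm, xulf, hgut, alas, lazw.
Every vertex has degree 8 (N=17); strongly regular (17,8,3,4).
spec(A) ≈ [8.0, 1.562, -2.562] (distinct, 3 d.p.).
With N=17: ϑ(G) = 17·(-(-sqrt(17)/2 - 1/2))/(8−(-sqrt(17)/2 - 1/2)) = sqrt(17).
Numerically 4.12311.

sqrt(17)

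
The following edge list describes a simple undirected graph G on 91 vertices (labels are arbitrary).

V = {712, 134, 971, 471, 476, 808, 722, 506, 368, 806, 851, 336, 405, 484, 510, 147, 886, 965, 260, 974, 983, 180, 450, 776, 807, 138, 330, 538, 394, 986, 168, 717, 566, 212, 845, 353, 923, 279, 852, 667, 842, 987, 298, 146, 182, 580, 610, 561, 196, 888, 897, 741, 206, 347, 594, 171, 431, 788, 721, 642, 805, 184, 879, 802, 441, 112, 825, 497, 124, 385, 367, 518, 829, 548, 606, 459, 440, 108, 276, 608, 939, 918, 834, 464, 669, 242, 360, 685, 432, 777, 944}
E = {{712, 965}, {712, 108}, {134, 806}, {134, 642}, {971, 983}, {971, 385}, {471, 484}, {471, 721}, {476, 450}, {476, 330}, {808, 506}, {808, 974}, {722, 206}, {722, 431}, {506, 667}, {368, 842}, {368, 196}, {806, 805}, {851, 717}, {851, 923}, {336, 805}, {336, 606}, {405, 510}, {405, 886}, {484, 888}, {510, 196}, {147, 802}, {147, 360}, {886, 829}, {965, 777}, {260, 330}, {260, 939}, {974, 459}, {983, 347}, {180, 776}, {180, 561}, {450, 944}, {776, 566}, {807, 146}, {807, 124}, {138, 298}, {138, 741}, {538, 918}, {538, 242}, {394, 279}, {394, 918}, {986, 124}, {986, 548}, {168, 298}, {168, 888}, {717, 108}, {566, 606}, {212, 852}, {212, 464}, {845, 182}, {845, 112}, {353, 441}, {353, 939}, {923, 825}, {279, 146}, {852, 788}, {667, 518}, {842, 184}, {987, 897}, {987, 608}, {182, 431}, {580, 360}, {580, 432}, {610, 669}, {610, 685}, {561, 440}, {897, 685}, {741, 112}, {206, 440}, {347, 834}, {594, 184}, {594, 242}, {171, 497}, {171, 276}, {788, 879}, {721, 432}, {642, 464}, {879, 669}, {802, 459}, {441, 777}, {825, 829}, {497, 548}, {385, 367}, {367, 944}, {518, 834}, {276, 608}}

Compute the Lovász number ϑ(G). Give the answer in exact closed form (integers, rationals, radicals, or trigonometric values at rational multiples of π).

N(385) = {971, 367}, |N(385)| = 2.
Vertex 147 has 2 neighbors: 802, 360.
N(808) = {506, 974}, |N(808)| = 2.
Vertex 986 has 2 neighbors: 124, 548.
91-vertex 2-regular graph: a single 91-cycle (edge-transitive).
A has 46 distinct eigenvalues ≈ [2.0, 1.995, 1.981, 1.957, 1.924, 1.882, 1.831, 1.771, 1.703, 1.626, 1.542, 1.45, 1.352, 1.247, 1.136, 1.02, 0.899, 0.773, 0.644, 0.512, 0.377, 0.241, 0.104, -0.035, -0.172, -0.309, -0.445, -0.579, -0.709, -0.837, -0.96, -1.079, -1.192, -1.3, -1.402, -1.497, -1.585, -1.665, -1.738, -1.802, -1.858, -1.904, -1.942, -1.97, -1.989, -1.999].
λ_max=2, λ_min=-2*cos(pi/91); ϑ = −91·λ_min/(λ_max−λ_min) = 91*cos(pi/91)/(cos(pi/91) + 1).
= 45.486440158… (decimal).
Lovász sandwich 45 ≤ 91*cos(pi/91)/(cos(pi/91) + 1) ≤ 46: both strict.

91*cos(pi/91)/(cos(pi/91) + 1)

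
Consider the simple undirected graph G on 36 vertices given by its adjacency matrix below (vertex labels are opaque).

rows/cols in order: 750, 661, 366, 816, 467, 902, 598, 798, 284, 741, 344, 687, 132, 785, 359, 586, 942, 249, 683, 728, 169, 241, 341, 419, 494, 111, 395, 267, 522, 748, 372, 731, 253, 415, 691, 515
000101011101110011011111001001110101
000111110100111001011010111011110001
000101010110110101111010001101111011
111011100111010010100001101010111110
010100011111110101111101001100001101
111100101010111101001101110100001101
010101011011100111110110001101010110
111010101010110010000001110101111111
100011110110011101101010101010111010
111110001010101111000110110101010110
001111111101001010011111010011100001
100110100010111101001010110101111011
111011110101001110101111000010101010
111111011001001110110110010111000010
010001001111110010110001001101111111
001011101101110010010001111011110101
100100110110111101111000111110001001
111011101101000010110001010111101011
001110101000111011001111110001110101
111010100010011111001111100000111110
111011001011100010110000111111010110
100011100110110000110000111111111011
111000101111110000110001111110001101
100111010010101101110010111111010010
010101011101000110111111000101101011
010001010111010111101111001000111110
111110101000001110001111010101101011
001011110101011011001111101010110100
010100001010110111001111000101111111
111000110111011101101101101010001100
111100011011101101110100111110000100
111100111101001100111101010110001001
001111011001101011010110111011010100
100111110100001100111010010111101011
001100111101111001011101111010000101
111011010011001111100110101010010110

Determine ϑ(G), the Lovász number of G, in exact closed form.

8

deg(748) = 21; N(748) = {750, 661, 366, 598, 798, 741, 344, 687, 785, 359, 586, 249, 683, 169, 241, 419, 494, 395, 522, 253, 415}.
Vertex 785 has 21 neighbors: 750, 661, 366, 816, 467, 902, 798, 284, 687, 359, 586, 942, 683, 728, 241, 341, 111, 267, 522, 748, 691.
Vertex 741 has 21 neighbors: 750, 661, 366, 816, 467, 284, 344, 132, 359, 586, 942, 249, 241, 341, 494, 111, 267, 748, 731, 415, 691.
Vertex 415 has 21 neighbors: 750, 816, 467, 902, 598, 798, 741, 359, 586, 683, 728, 169, 341, 111, 267, 522, 748, 372, 253, 691, 515.
36-vertex 21-regular graph: this is K(9,2), the Kneser graph.
Distinct eigenvalues (to 3 d.p.): [21.0, 1.0, -6.0].
ϑ = −N·λ_min/(λ_max−λ_min) = −36·(-6)/(21−(-6)) = 8.
= 8.00000… (decimal).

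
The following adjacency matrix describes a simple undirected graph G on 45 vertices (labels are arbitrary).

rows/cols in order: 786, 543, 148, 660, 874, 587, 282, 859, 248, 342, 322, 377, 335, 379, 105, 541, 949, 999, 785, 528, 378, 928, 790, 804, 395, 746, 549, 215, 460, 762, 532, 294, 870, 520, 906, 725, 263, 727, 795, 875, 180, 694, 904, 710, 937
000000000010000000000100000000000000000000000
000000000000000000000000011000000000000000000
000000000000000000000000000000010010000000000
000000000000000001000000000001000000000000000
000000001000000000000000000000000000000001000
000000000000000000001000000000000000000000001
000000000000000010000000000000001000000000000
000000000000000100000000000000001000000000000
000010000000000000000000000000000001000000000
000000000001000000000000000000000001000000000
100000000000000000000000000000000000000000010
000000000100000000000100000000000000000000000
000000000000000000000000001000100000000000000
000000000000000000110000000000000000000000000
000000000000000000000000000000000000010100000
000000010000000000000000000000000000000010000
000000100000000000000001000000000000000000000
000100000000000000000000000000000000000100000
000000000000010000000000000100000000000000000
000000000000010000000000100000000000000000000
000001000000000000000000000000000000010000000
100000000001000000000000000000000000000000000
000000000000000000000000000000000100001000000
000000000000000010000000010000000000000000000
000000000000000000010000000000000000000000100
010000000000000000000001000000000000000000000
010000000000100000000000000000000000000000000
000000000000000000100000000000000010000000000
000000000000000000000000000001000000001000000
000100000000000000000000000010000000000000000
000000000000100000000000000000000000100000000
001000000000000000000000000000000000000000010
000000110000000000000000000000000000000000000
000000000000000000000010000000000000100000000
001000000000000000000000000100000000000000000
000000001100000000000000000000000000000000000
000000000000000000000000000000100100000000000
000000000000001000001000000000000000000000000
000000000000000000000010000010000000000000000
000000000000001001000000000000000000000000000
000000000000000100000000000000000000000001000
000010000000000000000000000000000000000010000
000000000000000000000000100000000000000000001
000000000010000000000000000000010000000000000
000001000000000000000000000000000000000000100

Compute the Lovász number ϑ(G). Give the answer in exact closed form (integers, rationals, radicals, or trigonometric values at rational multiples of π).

Vertex 660 has 2 neighbors: 999, 762.
deg(549) = 2; N(549) = {543, 335}.
deg(532) = 2; N(532) = {335, 263}.
N(263) = {532, 520}, |N(263)| = 2.
Every vertex has degree 2 (N=45); a single 45-cycle (edge-transitive).
A has 23 distinct eigenvalues ≈ [2.0, 1.98054, 1.92252, 1.82709, 1.6961, 1.53209, 1.33826, 1.11839, 0.87674, 0.61803, 0.3473, 0.0698, -0.20906, -0.48384, -0.74921, -1.0, -1.23132, -1.43868, -1.61803, -1.7659, -1.87939, -1.9563, -1.99513].
ϑ = −N·λ_min/(λ_max−λ_min) = −45·(-2*cos(pi/45))/(2−(-2*cos(pi/45))) = 45*cos(pi/45)/(cos(pi/45) + 1).
Numerically 22.472562147.
Lovász sandwich 22 ≤ 45*cos(pi/45)/(cos(pi/45) + 1) ≤ 23: both strict.

45*cos(pi/45)/(cos(pi/45) + 1)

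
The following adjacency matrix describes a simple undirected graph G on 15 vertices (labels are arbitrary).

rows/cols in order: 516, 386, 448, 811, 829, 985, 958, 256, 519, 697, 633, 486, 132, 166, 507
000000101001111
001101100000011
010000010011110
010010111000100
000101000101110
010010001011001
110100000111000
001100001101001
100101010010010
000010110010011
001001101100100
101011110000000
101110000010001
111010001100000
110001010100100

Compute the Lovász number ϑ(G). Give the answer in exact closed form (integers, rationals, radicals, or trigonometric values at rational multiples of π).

5

deg(386) = 6; N(386) = {448, 811, 985, 958, 166, 507}.
Vertex 256 has 6 neighbors: 448, 811, 519, 697, 486, 507.
deg(633) = 6; N(633) = {448, 985, 958, 519, 697, 132}.
deg(985) = 6; N(985) = {386, 829, 519, 633, 486, 507}.
6-regular, N=15; Kneser K(6,2) on C(6,2)=15 vertices.
The 3 distinct eigenvalues: [6.0, 1.0, -3.0].
Lovász: ϑ = −15(-3)/(6+-1*(-3)) = 5.
≈ 5.000000000 (to 9 d.p.).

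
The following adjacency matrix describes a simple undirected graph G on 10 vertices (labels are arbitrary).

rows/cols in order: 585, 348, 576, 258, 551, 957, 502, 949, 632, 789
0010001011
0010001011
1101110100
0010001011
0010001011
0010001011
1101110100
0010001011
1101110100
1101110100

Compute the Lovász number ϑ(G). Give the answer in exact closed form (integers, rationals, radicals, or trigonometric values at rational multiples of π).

N(576) = {585, 348, 258, 551, 957, 949}, |N(576)| = 6.
Vertex 585 has 4 neighbors: 576, 502, 632, 789.
N(551) = {576, 502, 632, 789}, |N(551)| = 4.
deg(502) = 6; N(502) = {585, 348, 258, 551, 957, 949}.
G = K_{6,4}: α = 6 = χ(Ḡ), so ϑ = 6.
≈ 6.000000 (to 6 d.p.).
α=6, χ(Ḡ)=6; ϑ=6 lies between (collapsed).

6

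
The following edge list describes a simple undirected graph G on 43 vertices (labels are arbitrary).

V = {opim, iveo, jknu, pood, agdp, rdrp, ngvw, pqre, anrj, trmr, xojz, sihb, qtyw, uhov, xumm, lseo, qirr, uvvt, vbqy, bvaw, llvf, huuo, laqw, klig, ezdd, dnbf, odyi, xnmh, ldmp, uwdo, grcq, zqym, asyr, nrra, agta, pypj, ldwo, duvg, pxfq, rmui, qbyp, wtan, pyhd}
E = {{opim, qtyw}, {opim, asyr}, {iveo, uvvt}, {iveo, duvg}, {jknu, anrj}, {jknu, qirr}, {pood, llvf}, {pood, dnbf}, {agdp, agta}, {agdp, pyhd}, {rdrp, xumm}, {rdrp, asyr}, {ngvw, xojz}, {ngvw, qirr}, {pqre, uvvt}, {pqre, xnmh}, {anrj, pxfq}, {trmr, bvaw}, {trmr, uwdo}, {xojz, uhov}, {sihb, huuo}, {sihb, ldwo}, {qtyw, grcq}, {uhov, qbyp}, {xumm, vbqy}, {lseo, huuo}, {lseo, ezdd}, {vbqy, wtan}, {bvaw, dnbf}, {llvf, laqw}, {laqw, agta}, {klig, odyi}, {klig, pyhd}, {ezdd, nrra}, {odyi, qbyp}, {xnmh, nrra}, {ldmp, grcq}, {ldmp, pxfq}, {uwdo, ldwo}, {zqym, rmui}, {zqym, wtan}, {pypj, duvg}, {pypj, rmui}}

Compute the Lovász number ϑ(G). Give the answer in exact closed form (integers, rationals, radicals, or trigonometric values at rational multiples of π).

43*cos(pi/43)/(cos(pi/43) + 1)

N(odyi) = {klig, qbyp}, |N(odyi)| = 2.
Vertex dnbf has 2 neighbors: pood, bvaw.
deg(qirr) = 2; N(qirr) = {jknu, ngvw}.
N(ldwo) = {sihb, uwdo}, |N(ldwo)| = 2.
43-vertex 2-regular graph: a single 43-cycle (edge-transitive).
spec(A) ≈ [2.0, 1.978687, 1.915201, 1.810896, 1.667996, 1.489544, 1.279346, 1.041881, 0.782209, 0.505867, 0.218742, -0.073044, -0.363274, -0.645761, -0.914485, -1.163718, -1.388148, -1.582993, -1.744099, -1.868032, -1.952152, -1.994665] (distinct, 6 d.p.).
Lovász: ϑ = −43(-2*cos(pi/43))/(2+-(-1)*2*cos(pi/43)) = 43*cos(pi/43)/(cos(pi/43) + 1).
ϑ(G) ≈ 21.471284.
Lovász sandwich 21 ≤ 43*cos(pi/43)/(cos(pi/43) + 1) ≤ 22: both strict.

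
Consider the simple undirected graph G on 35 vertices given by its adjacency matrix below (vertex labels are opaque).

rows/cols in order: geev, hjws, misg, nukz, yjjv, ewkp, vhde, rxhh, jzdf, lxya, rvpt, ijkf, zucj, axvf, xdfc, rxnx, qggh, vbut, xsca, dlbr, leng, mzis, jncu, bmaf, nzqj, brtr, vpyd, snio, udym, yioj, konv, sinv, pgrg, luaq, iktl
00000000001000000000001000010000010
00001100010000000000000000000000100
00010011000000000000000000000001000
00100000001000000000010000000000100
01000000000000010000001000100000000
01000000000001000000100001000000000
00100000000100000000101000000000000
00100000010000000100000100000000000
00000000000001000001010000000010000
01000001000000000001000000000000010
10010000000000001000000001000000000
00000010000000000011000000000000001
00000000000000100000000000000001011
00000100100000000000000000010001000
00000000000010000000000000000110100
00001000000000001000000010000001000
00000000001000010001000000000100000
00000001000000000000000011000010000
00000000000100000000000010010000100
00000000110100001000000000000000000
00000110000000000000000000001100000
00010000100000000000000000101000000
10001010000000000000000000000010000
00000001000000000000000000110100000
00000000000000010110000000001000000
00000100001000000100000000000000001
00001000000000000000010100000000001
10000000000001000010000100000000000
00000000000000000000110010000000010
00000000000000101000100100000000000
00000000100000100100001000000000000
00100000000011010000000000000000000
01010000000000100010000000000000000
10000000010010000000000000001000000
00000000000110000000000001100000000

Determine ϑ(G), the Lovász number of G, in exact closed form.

Vertex rxnx has 4 neighbors: yjjv, qggh, nzqj, sinv.
N(nukz) = {misg, rvpt, mzis, pgrg}, |N(nukz)| = 4.
Vertex xsca has 4 neighbors: ijkf, nzqj, snio, pgrg.
deg(bmaf) = 4; N(bmaf) = {rxhh, vpyd, snio, yioj}.
Every vertex has degree 4 (N=35); Kneser K(7,3) on C(7,3)=35 vertices.
The 4 distinct eigenvalues: [4.0, 2.0, -1.0, -3.0].
Lovász (edge-transitive): ϑ = −35·(-3)/((4)−(-3)) = 15.
= 15.000000… (decimal).

15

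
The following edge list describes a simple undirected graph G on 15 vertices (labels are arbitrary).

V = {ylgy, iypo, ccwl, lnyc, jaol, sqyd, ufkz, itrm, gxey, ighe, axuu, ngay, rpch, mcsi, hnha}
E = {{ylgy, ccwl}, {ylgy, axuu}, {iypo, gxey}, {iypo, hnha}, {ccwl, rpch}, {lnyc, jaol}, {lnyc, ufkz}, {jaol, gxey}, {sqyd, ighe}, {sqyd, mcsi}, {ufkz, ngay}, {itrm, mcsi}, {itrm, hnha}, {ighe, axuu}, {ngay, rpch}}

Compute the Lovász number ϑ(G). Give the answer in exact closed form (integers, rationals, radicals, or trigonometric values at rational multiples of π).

15*cos(pi/15)/(cos(pi/15) + 1)

deg(itrm) = 2; N(itrm) = {mcsi, hnha}.
Vertex rpch has 2 neighbors: ccwl, ngay.
N(ngay) = {ufkz, rpch}, |N(ngay)| = 2.
deg(ighe) = 2; N(ighe) = {sqyd, axuu}.
15-vertex 2-regular graph: the odd cycle C_{15}.
A has 8 distinct eigenvalues ≈ [2.0, 1.8271, 1.3383, 0.618, -0.2091, -1.0, -1.618, -1.9563].
Lovász (edge-transitive): ϑ = −15·(-2*cos(pi/15))/((2)−(-2*cos(pi/15))) = 15*cos(pi/15)/(cos(pi/15) + 1).
Numerically 7.4171.
Check 7 ≤ 15*cos(pi/15)/(cos(pi/15) + 1) ≤ 8: both strict.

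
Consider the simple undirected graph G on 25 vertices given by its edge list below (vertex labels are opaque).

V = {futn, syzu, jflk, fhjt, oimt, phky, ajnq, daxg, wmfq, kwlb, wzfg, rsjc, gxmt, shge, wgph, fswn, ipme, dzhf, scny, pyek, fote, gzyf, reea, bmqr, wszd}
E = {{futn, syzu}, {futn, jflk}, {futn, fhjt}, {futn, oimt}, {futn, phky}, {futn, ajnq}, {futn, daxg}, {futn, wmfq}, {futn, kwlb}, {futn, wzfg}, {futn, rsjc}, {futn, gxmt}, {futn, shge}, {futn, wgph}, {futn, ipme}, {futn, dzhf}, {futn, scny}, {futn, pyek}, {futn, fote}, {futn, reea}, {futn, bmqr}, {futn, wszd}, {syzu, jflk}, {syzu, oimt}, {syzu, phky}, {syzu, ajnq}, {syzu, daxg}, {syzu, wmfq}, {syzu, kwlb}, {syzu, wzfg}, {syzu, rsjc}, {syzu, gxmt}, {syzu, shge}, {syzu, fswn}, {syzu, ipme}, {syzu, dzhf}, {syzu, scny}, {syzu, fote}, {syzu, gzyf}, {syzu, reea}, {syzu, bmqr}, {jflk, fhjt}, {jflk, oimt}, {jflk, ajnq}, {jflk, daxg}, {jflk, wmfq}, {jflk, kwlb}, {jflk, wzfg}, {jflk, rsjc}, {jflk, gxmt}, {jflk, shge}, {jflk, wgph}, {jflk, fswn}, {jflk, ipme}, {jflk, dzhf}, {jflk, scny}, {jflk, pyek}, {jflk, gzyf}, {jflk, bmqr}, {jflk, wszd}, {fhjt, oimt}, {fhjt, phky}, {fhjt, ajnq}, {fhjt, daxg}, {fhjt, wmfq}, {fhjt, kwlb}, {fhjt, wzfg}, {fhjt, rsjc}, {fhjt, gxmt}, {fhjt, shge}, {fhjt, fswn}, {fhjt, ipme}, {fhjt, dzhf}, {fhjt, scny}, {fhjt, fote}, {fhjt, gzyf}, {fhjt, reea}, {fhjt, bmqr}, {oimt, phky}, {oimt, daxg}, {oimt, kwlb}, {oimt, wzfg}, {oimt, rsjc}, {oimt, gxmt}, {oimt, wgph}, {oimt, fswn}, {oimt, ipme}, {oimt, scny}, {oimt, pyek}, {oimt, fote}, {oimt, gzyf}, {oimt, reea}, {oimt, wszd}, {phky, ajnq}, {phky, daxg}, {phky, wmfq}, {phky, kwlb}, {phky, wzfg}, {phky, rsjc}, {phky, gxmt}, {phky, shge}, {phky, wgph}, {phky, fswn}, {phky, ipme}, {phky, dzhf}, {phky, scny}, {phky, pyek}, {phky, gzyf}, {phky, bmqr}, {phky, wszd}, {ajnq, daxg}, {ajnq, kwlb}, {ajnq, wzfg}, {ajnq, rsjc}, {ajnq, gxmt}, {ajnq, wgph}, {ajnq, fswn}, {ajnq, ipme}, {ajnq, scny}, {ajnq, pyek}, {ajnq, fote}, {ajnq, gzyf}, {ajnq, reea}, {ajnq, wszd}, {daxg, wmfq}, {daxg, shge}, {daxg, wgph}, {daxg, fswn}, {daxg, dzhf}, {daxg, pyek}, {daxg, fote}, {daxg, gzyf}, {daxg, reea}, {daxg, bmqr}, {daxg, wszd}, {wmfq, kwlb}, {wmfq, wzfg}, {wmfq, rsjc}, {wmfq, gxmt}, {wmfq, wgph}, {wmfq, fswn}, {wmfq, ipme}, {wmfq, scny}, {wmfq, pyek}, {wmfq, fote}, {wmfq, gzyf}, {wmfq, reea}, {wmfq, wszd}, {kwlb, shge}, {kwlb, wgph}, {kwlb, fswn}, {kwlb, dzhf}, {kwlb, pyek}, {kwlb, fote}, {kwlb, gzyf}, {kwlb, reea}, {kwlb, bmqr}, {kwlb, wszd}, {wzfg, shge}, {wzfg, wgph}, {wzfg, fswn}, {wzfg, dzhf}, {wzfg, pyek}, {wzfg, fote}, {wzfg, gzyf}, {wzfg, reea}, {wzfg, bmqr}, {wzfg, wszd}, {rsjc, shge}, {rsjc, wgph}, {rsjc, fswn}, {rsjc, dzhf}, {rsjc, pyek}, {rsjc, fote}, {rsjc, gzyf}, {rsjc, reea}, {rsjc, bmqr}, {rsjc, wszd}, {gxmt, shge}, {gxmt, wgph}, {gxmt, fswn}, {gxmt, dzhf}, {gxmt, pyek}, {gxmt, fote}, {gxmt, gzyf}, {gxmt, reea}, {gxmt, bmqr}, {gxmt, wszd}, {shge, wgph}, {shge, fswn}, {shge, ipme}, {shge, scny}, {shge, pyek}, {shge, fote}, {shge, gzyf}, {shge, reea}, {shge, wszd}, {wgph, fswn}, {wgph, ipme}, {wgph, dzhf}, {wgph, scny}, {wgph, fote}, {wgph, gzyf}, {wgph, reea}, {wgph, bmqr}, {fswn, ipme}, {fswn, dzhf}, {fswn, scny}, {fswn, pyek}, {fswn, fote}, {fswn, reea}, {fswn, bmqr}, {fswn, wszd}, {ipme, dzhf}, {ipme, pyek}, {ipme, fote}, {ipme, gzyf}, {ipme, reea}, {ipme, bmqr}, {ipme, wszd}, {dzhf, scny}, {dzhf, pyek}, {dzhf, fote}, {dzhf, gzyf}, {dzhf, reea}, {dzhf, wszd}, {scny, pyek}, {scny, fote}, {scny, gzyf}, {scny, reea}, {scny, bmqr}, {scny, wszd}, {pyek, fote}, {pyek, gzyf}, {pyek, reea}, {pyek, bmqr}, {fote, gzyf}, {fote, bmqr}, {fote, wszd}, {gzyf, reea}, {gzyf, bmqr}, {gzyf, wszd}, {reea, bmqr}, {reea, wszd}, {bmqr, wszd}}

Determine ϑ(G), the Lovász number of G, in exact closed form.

7

Vertex wszd has 20 neighbors: futn, jflk, oimt, phky, ajnq, daxg, wmfq, kwlb, wzfg, rsjc, gxmt, shge, fswn, ipme, dzhf, scny, fote, gzyf, reea, bmqr.
N(bmqr) = {futn, syzu, jflk, fhjt, phky, daxg, kwlb, wzfg, rsjc, gxmt, wgph, fswn, ipme, scny, pyek, fote, gzyf, reea, wszd}, |N(bmqr)| = 19.
Vertex ipme has 18 neighbors: futn, syzu, jflk, fhjt, oimt, phky, ajnq, wmfq, shge, wgph, fswn, dzhf, pyek, fote, gzyf, reea, bmqr, wszd.
Vertex fswn has 22 neighbors: syzu, jflk, fhjt, oimt, phky, ajnq, daxg, wmfq, kwlb, wzfg, rsjc, gxmt, shge, wgph, ipme, dzhf, scny, pyek, fote, reea, bmqr, wszd.
G = K_{7,6,5,4,3}: α = 7 = χ(Ḡ), so ϑ = 7.
≈ 7.00000 (to 5 d.p.).
Lovász sandwich 7 ≤ 7 ≤ 7: collapsed.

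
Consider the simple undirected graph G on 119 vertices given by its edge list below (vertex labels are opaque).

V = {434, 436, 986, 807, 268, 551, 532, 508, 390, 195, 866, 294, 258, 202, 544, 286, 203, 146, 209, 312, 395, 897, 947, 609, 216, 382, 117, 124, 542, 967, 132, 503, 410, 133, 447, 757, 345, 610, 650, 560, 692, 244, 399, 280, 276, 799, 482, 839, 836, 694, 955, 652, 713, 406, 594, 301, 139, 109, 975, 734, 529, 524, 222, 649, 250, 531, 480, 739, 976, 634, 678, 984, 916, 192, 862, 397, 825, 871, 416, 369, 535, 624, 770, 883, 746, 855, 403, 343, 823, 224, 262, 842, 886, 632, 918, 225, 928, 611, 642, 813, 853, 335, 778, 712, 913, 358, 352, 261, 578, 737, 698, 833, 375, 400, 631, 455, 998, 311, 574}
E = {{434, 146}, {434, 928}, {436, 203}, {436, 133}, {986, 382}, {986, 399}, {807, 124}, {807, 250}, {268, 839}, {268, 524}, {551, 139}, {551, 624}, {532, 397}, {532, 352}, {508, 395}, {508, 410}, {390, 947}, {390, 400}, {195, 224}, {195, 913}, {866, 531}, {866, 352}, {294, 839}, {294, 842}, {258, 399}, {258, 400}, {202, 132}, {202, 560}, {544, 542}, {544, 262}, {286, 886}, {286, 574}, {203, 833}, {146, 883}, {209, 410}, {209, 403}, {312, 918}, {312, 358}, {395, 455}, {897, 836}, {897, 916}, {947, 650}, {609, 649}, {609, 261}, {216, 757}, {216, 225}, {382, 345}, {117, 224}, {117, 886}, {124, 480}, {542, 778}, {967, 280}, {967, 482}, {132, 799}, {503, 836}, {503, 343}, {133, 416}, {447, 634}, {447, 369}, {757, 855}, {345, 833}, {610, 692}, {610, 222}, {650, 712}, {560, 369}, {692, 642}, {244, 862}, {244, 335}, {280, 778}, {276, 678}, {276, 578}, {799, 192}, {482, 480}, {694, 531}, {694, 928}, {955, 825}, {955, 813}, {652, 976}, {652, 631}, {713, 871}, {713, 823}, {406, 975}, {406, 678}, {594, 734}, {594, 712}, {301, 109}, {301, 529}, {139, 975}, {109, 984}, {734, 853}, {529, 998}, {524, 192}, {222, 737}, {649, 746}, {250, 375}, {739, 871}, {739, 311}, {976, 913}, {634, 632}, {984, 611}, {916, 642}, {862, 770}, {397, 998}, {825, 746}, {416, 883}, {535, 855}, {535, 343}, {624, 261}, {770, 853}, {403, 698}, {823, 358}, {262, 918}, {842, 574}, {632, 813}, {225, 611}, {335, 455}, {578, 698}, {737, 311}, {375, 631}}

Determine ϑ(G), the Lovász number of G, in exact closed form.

119*cos(pi/119)/(cos(pi/119) + 1)

Vertex 650 has 2 neighbors: 947, 712.
Vertex 632 has 2 neighbors: 634, 813.
deg(611) = 2; N(611) = {984, 225}.
N(395) = {508, 455}, |N(395)| = 2.
119-vertex 2-regular graph: this is C_{119}, the 119-cycle.
Distinct eigenvalues (to 6 d.p.): [2.0, 1.997213, 1.988859, 1.974962, 1.95556, 1.930708, 1.900475, 1.864944, 1.824216, 1.778403, 1.727634, 1.672049, 1.611804, 1.547067, 1.478018, 1.404849, 1.327765, 1.24698, 1.162719, 1.075218, 0.984719, 0.891477, 0.795749, 0.697804, 0.597914, 0.496357, 0.393417, 0.28938, 0.184537, 0.079179, -0.026399, -0.131904, -0.237041, -0.341517, -0.445042, -0.547326, -0.648085, -0.747037, -0.843907, -0.938425, -1.030328, -1.119358, -1.205269, -1.287821, -1.366783, -1.441936, -1.51307, -1.579986, -1.642499, -1.700434, -1.75363, -1.801938, -1.845223, -1.883366, -1.916259, -1.943812, -1.965946, -1.982601, -1.993731, -1.999303].
Lovász: ϑ = −119(-2*cos(pi/119))/(2+-(-1)*2*cos(pi/119)) = 119*cos(pi/119)/(cos(pi/119) + 1).
Numerically 59.489631564.
Lovász sandwich 59 ≤ 119*cos(pi/119)/(cos(pi/119) + 1) ≤ 60: both strict.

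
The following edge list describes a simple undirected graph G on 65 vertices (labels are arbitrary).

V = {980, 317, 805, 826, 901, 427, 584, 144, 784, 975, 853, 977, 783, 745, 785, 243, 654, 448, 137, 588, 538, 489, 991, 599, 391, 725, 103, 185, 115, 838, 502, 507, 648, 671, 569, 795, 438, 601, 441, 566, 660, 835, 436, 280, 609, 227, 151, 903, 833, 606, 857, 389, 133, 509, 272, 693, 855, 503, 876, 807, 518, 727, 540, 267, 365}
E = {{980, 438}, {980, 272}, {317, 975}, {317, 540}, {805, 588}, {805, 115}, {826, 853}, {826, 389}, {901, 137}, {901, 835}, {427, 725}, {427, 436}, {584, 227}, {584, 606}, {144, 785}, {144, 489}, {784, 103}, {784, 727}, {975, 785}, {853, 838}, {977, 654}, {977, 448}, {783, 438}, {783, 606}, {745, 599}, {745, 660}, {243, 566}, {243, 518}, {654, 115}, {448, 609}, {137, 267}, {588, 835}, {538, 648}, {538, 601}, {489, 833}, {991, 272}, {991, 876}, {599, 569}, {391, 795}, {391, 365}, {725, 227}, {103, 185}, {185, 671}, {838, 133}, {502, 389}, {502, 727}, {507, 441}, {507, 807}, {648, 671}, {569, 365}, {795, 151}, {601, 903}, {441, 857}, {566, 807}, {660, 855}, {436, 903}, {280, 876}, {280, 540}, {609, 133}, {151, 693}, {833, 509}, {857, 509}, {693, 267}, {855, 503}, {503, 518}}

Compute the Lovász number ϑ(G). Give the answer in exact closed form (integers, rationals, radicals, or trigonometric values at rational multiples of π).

deg(903) = 2; N(903) = {601, 436}.
N(365) = {391, 569}, |N(365)| = 2.
N(115) = {805, 654}, |N(115)| = 2.
deg(975) = 2; N(975) = {317, 785}.
2-regular, N=65; a single 65-cycle (edge-transitive).
Distinct eigenvalues (to 5 d.p.): [2.0, 1.99066, 1.96274, 1.91649, 1.85235, 1.77091, 1.67294, 1.55935, 1.4312, 1.28968, 1.13613, 0.97197, 0.79873, 0.61803, 0.43157, 0.24107, 0.04833, -0.14487, -0.33671, -0.52541, -0.70921, -0.88638, -1.05528, -1.21433, -1.36203, -1.49702, -1.61803, -1.72394, -1.81375, -1.88662, -1.94188, -1.97901, -1.99766].
With N=65: ϑ(G) = 65·(-(-1)*2*cos(pi/65))/(2−(-2*cos(pi/65))) = 65*cos(pi/65)/(cos(pi/65) + 1).
ϑ(G) ≈ 32.4810.
Lovász sandwich 32 ≤ 65*cos(pi/65)/(cos(pi/65) + 1) ≤ 33: both strict.

65*cos(pi/65)/(cos(pi/65) + 1)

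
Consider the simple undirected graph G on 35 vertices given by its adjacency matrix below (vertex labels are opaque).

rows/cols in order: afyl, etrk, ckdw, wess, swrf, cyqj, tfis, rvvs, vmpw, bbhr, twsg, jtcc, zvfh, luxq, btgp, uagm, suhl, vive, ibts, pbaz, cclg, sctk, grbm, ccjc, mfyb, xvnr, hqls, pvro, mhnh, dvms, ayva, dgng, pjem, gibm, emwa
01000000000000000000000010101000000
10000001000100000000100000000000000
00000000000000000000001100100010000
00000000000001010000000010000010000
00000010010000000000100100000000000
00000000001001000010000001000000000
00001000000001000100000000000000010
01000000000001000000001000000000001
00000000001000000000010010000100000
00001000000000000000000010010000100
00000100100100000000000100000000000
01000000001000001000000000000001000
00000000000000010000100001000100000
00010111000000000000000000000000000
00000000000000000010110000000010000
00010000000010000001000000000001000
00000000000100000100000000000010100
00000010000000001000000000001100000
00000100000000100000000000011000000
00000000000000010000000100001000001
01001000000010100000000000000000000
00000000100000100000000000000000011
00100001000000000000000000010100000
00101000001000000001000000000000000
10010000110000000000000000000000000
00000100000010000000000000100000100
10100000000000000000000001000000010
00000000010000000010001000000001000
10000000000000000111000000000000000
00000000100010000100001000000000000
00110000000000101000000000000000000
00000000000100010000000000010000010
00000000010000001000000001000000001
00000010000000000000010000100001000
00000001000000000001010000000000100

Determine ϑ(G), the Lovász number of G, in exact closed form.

deg(tfis) = 4; N(tfis) = {swrf, luxq, vive, gibm}.
N(pjem) = {bbhr, suhl, xvnr, emwa}, |N(pjem)| = 4.
deg(wess) = 4; N(wess) = {luxq, uagm, mfyb, ayva}.
N(pvro) = {bbhr, ibts, grbm, dgng}, |N(pvro)| = 4.
Every vertex has degree 4 (N=35); Kneser-type, 3-subsets of [7].
A has 4 distinct eigenvalues ≈ [4.0, 2.0, -1.0, -3.0].
Lovász (edge-transitive): ϑ = −35·(-3)/((4)−(-3)) = 15.
ϑ(G) ≈ 15.0000.

15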